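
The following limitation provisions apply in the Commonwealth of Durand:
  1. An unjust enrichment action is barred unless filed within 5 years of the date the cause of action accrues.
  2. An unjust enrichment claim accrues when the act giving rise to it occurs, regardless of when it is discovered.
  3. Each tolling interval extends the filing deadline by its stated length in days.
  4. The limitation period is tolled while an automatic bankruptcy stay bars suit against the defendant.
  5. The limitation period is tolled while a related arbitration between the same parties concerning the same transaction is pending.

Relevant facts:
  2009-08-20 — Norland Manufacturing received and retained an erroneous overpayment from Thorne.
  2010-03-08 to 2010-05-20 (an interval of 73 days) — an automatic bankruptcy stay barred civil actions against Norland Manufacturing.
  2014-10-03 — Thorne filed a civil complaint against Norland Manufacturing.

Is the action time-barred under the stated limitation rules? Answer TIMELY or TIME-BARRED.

TIMELY

The cause of action accrued on 2009-08-20, the date of the act.
Adding the 5 years base period to 2009-08-20 gives a deadline of 2014-08-20, before any tolling.
The automatic bankruptcy stay from 2010-03-08 to 2010-05-20 tolled the period for 73 days, extending the deadline to 2014-11-01.
The 2014-10-03 filing precedes the 2014-11-01 deadline; the claim is timely.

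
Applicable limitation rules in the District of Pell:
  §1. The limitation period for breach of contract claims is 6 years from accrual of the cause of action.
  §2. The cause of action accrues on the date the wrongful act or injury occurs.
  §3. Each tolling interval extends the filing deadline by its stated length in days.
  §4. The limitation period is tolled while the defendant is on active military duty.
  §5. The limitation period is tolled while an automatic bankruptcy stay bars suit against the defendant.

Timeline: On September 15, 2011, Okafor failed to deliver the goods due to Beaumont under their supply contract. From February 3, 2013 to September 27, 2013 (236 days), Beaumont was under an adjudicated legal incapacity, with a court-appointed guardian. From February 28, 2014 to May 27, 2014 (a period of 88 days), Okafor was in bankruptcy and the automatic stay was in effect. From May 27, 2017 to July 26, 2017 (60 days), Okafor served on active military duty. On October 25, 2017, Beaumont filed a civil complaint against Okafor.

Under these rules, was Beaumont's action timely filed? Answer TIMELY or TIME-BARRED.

The cause of action accrued on September 15, 2011, the date of the act.
Adding the 6 years base period to September 15, 2011 gives a deadline of September 15, 2017, before any tolling.
The period was tolled for 88 days by the automatic bankruptcy stay (February 28, 2014 to May 27, 2014), pushing the deadline to December 12, 2017.
The defendant's active military service from May 27, 2017 to July 26, 2017 tolled the period for 60 days, extending the deadline to February 10, 2018.
The plaintiff's legal incapacity from February 3, 2013 to September 27, 2013 does not toll the period, because no stated rule makes the plaintiff's incapacity a tolling event.
Beaumont filed on October 25, 2017, before the February 10, 2018 deadline, so the action is timely.

TIMELY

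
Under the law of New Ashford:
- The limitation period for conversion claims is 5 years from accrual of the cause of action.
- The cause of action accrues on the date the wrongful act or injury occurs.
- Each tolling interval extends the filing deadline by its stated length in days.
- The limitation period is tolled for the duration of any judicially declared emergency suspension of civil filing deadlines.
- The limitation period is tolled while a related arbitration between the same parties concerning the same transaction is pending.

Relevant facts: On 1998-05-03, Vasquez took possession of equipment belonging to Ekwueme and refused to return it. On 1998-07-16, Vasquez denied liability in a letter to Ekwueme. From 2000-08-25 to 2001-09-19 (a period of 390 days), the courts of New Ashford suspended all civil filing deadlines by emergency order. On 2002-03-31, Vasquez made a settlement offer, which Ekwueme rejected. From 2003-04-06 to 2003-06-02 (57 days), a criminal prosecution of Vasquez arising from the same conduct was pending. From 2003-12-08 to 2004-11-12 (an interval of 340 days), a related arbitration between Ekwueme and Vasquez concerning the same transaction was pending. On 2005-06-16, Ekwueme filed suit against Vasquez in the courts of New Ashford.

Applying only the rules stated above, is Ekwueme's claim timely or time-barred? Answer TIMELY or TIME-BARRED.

TIME-BARRED

The claim accrued on 1998-05-03, when the wrongful act occurred.
The untolled deadline — 5 years after 1998-05-03 — is 2003-05-03.
The period was tolled for 390 days by the emergency suspension of filing deadlines (2000-08-25 to 2001-09-19), pushing the deadline to 2004-05-27.
The period was tolled for 340 days by the pending related arbitration (2003-12-08 to 2004-11-12), pushing the deadline to 2005-05-02.
No stated provision tolls the period for a criminal prosecution, so the interval from 2003-04-06 to 2003-06-02 has no effect on the deadline.
The other events in the timeline have no effect on the limitation period under the stated rules.
Filing on 2005-06-16 missed the 2005-05-02 deadline — the action is time-barred.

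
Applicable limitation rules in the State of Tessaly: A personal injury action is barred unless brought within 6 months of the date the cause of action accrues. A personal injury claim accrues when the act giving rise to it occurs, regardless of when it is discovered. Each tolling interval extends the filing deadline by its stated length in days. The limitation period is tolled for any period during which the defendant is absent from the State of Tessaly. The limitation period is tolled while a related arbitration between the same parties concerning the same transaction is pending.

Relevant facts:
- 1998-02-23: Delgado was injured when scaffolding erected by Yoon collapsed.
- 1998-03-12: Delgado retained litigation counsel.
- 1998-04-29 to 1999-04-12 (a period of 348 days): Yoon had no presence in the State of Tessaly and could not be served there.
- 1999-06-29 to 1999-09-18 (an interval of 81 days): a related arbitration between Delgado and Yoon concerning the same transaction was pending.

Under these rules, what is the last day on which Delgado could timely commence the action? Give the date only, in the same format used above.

1999-10-26

The limitation period began to run on 1998-02-23.
Adding the 6 months base period to 1998-02-23 gives a deadline of 1998-08-23, before any tolling.
The period was tolled for 348 days by the defendant's absence from the jurisdiction (1998-04-29 to 1999-04-12), pushing the deadline to 1999-08-06.
The period was tolled for 81 days by the pending related arbitration (1999-06-29 to 1999-09-18), pushing the deadline to 1999-10-26.
None of the other events listed affects the running of the period under the stated rules.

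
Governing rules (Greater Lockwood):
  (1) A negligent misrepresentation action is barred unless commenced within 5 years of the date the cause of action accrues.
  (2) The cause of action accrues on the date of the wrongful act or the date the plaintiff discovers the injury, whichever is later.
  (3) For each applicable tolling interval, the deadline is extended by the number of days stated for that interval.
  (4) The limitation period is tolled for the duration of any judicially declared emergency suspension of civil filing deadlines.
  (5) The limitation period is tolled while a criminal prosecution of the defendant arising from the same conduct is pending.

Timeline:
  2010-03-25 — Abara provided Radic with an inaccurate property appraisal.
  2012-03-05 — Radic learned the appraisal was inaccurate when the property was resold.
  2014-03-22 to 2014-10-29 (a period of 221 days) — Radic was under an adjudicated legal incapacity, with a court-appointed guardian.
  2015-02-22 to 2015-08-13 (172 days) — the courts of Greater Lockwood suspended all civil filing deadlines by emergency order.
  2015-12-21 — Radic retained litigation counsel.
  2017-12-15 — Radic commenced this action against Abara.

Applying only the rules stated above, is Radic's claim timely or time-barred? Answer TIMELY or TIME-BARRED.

TIME-BARRED

Taking the later of the act (2010-03-25) and discovery (2012-03-05), the claim accrued on 2012-03-05.
5 years from 2012-03-05 is 2017-03-05.
The period was tolled for 172 days by the emergency suspension of filing deadlines (2015-02-22 to 2015-08-13), pushing the deadline to 2017-08-24.
No stated provision tolls the period for the plaintiff's incapacity, so the interval from 2014-03-22 to 2014-10-29 has no effect on the deadline.
None of the other events listed affects the running of the period under the stated rules.
Radic filed on 2017-12-15, after the 2017-08-24 deadline, so the action is time-barred.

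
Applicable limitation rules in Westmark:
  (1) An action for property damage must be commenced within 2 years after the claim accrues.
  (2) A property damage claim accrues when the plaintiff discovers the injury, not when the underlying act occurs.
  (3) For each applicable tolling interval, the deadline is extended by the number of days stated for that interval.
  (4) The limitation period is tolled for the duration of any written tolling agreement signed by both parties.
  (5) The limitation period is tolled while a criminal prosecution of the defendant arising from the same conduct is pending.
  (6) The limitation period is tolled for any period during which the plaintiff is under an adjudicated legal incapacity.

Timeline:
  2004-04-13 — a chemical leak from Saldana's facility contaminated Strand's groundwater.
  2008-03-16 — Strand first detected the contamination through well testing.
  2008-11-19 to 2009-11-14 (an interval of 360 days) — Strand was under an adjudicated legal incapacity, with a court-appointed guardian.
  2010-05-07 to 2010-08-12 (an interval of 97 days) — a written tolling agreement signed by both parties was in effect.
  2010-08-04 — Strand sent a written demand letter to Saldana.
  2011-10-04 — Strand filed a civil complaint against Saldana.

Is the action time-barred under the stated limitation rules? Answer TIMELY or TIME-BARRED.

Accrual is tied to discovery, so the period began on 2008-03-16 rather than on 2004-04-13 when the act occurred.
2 years from 2008-03-16 is 2010-03-16.
Because the plaintiff's legal incapacity ran from 2008-11-19 to 2009-11-14, the deadline is extended by 360 days to 2011-03-11.
The period was tolled for 97 days by the written tolling agreement (2010-05-07 to 2010-08-12), pushing the deadline to 2011-06-16.
None of the other events listed affects the running of the period under the stated rules.
The 2011-10-04 filing falls after the 2011-06-16 deadline; the claim is time-barred.

TIME-BARRED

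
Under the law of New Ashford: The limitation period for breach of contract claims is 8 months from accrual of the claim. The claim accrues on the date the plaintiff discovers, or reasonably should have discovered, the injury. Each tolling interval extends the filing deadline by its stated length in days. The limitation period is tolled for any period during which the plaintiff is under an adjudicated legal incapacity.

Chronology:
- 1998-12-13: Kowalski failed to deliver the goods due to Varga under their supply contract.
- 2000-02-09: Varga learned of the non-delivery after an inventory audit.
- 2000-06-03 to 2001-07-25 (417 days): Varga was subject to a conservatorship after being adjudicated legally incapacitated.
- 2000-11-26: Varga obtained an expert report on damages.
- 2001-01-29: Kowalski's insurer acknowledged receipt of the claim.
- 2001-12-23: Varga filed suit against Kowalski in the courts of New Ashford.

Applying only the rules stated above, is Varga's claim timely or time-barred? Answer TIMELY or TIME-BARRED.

The claim did not accrue until Varga discovered the injury on 2000-02-09; the 1998-12-13 act date does not start the clock under the stated rule.
The untolled deadline — 8 months after 2000-02-09 — is 2000-10-09.
Because the plaintiff's legal incapacity ran from 2000-06-03 to 2001-07-25, the deadline is extended by 417 days to 2001-11-30.
The other events in the timeline have no effect on the limitation period under the stated rules.
Varga filed on 2001-12-23, after the 2001-11-30 deadline, so the action is time-barred.

TIME-BARRED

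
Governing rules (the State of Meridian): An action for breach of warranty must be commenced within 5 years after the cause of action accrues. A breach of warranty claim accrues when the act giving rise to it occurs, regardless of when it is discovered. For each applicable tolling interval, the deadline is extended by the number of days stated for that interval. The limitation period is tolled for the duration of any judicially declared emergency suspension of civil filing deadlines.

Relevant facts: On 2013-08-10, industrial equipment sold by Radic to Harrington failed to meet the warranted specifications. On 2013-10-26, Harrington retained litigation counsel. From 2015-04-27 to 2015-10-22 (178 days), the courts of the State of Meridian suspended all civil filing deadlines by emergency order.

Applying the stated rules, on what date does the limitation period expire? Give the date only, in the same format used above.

The limitation period began to run on 2013-08-10.
Adding the 5 years base period to 2013-08-10 gives a deadline of 2018-08-10, before any tolling.
The emergency suspension of filing deadlines from 2015-04-27 to 2015-10-22 tolled the period for 178 days, extending the deadline to 2019-02-04.
Nothing else in the chronology tolls or restarts the period.

2019-02-04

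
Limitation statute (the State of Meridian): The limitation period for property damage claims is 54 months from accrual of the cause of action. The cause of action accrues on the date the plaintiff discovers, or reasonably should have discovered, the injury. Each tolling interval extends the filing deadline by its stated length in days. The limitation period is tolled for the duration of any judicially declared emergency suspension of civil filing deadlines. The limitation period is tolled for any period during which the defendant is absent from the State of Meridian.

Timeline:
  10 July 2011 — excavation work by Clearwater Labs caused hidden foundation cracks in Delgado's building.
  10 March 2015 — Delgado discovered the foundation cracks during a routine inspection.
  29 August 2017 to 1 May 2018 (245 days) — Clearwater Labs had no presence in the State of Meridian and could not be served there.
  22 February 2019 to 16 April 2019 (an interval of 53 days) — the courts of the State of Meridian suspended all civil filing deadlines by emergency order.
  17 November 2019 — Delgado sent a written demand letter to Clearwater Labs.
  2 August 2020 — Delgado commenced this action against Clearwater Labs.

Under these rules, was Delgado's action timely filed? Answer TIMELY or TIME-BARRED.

TIME-BARRED

Accrual is tied to discovery, so the period began on 10 March 2015 rather than on 10 July 2011 when the act occurred.
The untolled deadline — 54 months after 10 March 2015 — is 10 September 2019.
Because the defendant's absence from the jurisdiction ran from 29 August 2017 to 1 May 2018, the deadline is extended by 245 days to 12 May 2020.
The period was tolled for 53 days by the emergency suspension of filing deadlines (22 February 2019 to 16 April 2019), pushing the deadline to 4 July 2020.
The other events in the timeline have no effect on the limitation period under the stated rules.
The 2 August 2020 filing falls after the 4 July 2020 deadline; the claim is time-barred.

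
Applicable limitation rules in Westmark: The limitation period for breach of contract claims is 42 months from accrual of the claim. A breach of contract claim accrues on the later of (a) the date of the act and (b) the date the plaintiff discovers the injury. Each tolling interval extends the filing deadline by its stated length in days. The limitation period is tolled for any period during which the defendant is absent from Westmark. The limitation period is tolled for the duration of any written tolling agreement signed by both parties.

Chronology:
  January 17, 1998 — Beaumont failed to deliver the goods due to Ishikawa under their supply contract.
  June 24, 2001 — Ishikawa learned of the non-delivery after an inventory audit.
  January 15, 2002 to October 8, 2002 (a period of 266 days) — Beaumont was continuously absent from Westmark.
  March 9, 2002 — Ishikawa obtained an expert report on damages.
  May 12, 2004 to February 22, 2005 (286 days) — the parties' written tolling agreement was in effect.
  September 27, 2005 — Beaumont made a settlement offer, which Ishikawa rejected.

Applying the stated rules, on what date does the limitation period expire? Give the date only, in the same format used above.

June 29, 2006

Taking the later of the act (January 17, 1998) and discovery (June 24, 2001), the claim accrued on June 24, 2001.
Adding the 42 months base period to June 24, 2001 gives a deadline of December 24, 2004, before any tolling.
Because the defendant's absence from the jurisdiction ran from January 15, 2002 to October 8, 2002, the deadline is extended by 266 days to September 16, 2005.
Because the written tolling agreement ran from May 12, 2004 to February 22, 2005, the deadline is extended by 286 days to June 29, 2006.
Nothing else in the chronology tolls or restarts the period.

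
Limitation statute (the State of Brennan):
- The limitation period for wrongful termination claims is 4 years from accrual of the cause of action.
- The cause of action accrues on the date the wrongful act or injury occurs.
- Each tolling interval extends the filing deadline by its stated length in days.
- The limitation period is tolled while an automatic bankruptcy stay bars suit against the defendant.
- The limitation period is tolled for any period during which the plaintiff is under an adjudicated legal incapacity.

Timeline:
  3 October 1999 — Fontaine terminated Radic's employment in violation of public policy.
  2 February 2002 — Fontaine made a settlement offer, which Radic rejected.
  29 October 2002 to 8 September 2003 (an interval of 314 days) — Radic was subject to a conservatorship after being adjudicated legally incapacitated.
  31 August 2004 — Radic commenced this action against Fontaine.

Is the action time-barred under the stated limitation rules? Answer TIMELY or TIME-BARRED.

TIME-BARRED

The limitation period began to run on 3 October 1999.
4 years from 3 October 1999 is 3 October 2003.
Because the plaintiff's legal incapacity ran from 29 October 2002 to 8 September 2003, the deadline is extended by 314 days to 12 August 2004.
Nothing else in the chronology tolls or restarts the period.
The 31 August 2004 filing falls after the 12 August 2004 deadline; the claim is time-barred.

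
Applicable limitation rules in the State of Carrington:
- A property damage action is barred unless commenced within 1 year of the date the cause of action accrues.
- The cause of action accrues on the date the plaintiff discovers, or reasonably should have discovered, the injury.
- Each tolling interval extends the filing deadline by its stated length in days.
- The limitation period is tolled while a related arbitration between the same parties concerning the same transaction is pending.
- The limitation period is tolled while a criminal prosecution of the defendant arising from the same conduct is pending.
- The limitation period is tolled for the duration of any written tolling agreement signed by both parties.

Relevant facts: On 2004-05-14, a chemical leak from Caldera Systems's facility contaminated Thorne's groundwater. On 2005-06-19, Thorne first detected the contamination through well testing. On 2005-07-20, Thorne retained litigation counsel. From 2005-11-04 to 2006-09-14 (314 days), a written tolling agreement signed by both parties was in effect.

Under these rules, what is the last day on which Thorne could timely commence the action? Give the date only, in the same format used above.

2007-04-29

Under the discovery rule, the claim accrued on 2005-06-19, when Thorne discovered the injury — not on the 2004-05-14 date of the underlying act.
The untolled deadline — 1 year after 2005-06-19 — is 2006-06-19.
The written tolling agreement from 2005-11-04 to 2006-09-14 tolled the period for 314 days, extending the deadline to 2007-04-29.
The other events in the timeline have no effect on the limitation period under the stated rules.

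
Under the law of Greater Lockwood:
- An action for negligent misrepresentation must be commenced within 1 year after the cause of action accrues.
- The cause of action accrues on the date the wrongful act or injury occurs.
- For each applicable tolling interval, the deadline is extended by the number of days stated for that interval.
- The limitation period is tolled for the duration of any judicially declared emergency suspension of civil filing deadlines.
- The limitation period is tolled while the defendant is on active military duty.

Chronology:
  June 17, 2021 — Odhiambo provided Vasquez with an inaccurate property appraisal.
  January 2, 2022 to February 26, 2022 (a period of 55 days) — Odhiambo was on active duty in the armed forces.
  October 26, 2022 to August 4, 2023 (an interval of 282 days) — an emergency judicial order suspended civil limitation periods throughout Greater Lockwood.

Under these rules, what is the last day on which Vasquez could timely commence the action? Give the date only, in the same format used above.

The cause of action accrued on June 17, 2021, the date of the act.
The untolled deadline — 1 year after June 17, 2021 — is June 17, 2022.
The period was tolled for 55 days by the defendant's active military service (January 2, 2022 to February 26, 2022), pushing the deadline to August 11, 2022.
By the time the emergency suspension of filing deadlines began on October 26, 2022, the limitation period had already expired on August 11, 2022; that interval cannot revive it.

August 11, 2022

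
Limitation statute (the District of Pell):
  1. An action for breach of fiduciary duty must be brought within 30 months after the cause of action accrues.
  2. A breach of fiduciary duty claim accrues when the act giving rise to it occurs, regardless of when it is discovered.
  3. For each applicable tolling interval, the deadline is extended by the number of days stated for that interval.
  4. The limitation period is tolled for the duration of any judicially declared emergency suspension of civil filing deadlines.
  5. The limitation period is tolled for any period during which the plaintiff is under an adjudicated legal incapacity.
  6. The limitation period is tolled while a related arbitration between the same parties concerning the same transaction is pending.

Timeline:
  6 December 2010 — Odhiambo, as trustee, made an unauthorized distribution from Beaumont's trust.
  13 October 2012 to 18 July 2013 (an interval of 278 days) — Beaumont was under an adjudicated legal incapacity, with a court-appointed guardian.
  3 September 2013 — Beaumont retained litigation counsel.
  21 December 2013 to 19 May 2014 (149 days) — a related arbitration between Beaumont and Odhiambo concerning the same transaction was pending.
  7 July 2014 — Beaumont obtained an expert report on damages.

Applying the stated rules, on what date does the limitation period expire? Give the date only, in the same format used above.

The claim accrued on 6 December 2010, when the wrongful act occurred.
30 months from 6 December 2010 is 6 June 2013.
The plaintiff's legal incapacity from 13 October 2012 to 18 July 2013 tolled the period for 278 days, extending the deadline to 11 March 2014.
The period was tolled for 149 days by the pending related arbitration (21 December 2013 to 19 May 2014), pushing the deadline to 7 August 2014.
None of the other events listed affects the running of the period under the stated rules.

7 August 2014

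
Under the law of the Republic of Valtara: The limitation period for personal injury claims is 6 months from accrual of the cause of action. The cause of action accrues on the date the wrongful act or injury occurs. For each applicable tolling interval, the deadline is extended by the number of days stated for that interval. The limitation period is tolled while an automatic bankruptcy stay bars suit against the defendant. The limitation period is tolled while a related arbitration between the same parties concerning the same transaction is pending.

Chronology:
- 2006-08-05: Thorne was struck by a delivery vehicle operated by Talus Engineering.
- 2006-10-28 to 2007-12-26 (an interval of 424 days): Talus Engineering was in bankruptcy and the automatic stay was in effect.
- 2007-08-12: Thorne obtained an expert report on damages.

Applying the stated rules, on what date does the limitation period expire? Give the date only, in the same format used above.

2008-04-04

The limitation period began to run on 2006-08-05.
6 months from 2006-08-05 is 2007-02-05.
The automatic bankruptcy stay from 2006-10-28 to 2007-12-26 tolled the period for 424 days, extending the deadline to 2008-04-04.
None of the other events listed affects the running of the period under the stated rules.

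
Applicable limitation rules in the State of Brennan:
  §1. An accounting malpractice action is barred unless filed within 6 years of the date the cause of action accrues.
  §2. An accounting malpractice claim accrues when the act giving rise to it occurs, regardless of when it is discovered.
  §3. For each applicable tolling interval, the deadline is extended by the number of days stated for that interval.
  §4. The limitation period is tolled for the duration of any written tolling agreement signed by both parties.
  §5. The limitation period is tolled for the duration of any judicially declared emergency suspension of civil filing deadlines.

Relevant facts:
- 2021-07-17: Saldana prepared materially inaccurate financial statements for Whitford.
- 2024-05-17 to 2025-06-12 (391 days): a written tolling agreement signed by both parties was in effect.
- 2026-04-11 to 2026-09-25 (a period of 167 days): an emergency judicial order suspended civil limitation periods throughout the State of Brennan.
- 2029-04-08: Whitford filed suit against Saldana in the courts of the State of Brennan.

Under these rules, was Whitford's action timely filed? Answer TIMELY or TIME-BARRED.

The cause of action accrued on 2021-07-17, the date of the act.
The untolled deadline — 6 years after 2021-07-17 — is 2027-07-17.
The written tolling agreement from 2024-05-17 to 2025-06-12 tolled the period for 391 days, extending the deadline to 2028-08-11.
The period was tolled for 167 days by the emergency suspension of filing deadlines (2026-04-11 to 2026-09-25), pushing the deadline to 2029-01-25.
Whitford filed on 2029-04-08, after the 2029-01-25 deadline, so the action is time-barred.

TIME-BARRED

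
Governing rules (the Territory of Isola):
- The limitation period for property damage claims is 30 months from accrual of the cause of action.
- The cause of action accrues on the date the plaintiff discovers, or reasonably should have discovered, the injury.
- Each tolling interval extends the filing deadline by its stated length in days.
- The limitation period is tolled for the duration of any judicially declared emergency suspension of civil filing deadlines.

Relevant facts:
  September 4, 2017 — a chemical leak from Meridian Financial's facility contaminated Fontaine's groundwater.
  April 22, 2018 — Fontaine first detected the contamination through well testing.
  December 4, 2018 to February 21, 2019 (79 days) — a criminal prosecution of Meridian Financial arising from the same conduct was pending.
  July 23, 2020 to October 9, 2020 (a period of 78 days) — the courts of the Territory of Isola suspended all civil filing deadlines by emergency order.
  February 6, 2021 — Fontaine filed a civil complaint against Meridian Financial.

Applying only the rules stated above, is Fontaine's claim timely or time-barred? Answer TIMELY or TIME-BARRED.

Accrual is tied to discovery, so the period began on April 22, 2018 rather than on September 4, 2017 when the act occurred.
The untolled deadline — 30 months after April 22, 2018 — is October 22, 2020.
The emergency suspension of filing deadlines from July 23, 2020 to October 9, 2020 tolled the period for 78 days, extending the deadline to January 8, 2021.
The pending criminal prosecution from December 4, 2018 to February 21, 2019 does not toll the period, because no stated rule makes a criminal prosecution a tolling event.
Filing on February 6, 2021 missed the January 8, 2021 deadline — the action is time-barred.

TIME-BARRED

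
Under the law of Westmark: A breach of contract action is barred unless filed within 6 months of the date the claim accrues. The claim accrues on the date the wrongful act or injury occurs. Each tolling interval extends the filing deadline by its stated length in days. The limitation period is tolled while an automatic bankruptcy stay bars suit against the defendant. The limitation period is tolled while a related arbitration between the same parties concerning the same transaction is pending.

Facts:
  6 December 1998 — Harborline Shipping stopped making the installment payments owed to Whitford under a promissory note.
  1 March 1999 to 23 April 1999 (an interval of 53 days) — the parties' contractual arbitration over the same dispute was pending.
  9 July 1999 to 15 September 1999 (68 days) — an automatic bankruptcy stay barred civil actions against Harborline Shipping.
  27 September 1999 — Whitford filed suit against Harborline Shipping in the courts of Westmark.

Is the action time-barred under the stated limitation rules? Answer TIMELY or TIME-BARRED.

The claim accrued on 6 December 1998, the date of the act.
The untolled deadline — 6 months after 6 December 1998 — is 6 June 1999.
Because the pending related arbitration ran from 1 March 1999 to 23 April 1999, the deadline is extended by 53 days to 29 July 1999.
The automatic bankruptcy stay from 9 July 1999 to 15 September 1999 tolled the period for 68 days, extending the deadline to 5 October 1999.
Whitford filed on 27 September 1999, before the 5 October 1999 deadline, so the action is timely.

TIMELY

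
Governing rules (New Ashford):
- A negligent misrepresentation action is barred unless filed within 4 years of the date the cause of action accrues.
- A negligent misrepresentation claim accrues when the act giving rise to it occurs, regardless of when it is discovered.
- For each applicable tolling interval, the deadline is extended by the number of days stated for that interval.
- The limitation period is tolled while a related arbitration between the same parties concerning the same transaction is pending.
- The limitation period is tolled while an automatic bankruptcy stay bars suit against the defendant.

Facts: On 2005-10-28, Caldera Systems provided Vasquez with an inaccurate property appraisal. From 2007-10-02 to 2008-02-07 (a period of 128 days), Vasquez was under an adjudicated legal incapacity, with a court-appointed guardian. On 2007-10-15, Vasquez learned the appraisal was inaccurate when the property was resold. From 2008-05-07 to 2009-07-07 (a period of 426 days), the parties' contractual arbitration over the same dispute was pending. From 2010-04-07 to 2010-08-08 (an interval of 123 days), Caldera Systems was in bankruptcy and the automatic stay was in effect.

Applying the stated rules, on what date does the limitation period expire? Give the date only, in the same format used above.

Because the rule ties accrual to occurrence, the claim accrued on 2005-10-28, not on the 2007-10-15 discovery date.
The untolled deadline — 4 years after 2005-10-28 — is 2009-10-28.
The pending related arbitration from 2008-05-07 to 2009-07-07 tolled the period for 426 days, extending the deadline to 2010-12-28.
The period was tolled for 123 days by the automatic bankruptcy stay (2010-04-07 to 2010-08-08), pushing the deadline to 2011-04-30.
The plaintiff's legal incapacity from 2007-10-02 to 2008-02-07 does not toll the period, because no stated rule makes the plaintiff's incapacity a tolling event.

2011-04-30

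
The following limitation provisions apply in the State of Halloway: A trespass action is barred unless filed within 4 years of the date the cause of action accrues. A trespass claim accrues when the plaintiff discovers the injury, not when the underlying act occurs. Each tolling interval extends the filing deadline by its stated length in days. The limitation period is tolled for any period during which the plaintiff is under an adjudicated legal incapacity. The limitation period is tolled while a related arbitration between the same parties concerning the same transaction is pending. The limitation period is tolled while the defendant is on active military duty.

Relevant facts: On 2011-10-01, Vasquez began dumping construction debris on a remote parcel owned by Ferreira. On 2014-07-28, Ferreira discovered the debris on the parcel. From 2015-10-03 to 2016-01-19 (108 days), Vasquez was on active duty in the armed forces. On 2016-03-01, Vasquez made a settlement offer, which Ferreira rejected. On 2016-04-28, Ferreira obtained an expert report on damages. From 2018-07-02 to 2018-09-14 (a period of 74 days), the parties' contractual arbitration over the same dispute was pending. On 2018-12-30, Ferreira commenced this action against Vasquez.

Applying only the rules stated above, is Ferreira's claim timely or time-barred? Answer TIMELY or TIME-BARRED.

TIMELY

The claim did not accrue until Ferreira discovered the injury on 2014-07-28; the 2011-10-01 act date does not start the clock under the stated rule.
The untolled deadline — 4 years after 2014-07-28 — is 2018-07-28.
Because the defendant's active military service ran from 2015-10-03 to 2016-01-19, the deadline is extended by 108 days to 2018-11-13.
Because the pending related arbitration ran from 2018-07-02 to 2018-09-14, the deadline is extended by 74 days to 2019-01-26.
None of the other events listed affects the running of the period under the stated rules.
Ferreira filed on 2018-12-30, before the 2019-01-26 deadline, so the action is timely.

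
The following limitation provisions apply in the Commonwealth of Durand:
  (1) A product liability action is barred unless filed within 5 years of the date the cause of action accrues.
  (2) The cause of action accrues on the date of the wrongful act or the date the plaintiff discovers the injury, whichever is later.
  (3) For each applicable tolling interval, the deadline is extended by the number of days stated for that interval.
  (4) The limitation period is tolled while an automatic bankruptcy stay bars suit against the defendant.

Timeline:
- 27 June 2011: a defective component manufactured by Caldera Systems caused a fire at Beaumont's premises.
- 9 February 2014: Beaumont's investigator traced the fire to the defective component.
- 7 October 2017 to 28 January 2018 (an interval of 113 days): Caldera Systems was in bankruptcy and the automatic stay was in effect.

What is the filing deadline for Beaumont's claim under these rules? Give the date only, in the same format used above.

2 June 2019

Because discovery on 9 February 2014 post-dates the 27 June 2011 act, accrual under the later-of rule falls on 9 February 2014.
The untolled deadline — 5 years after 9 February 2014 — is 9 February 2019.
Because the automatic bankruptcy stay ran from 7 October 2017 to 28 January 2018, the deadline is extended by 113 days to 2 June 2019.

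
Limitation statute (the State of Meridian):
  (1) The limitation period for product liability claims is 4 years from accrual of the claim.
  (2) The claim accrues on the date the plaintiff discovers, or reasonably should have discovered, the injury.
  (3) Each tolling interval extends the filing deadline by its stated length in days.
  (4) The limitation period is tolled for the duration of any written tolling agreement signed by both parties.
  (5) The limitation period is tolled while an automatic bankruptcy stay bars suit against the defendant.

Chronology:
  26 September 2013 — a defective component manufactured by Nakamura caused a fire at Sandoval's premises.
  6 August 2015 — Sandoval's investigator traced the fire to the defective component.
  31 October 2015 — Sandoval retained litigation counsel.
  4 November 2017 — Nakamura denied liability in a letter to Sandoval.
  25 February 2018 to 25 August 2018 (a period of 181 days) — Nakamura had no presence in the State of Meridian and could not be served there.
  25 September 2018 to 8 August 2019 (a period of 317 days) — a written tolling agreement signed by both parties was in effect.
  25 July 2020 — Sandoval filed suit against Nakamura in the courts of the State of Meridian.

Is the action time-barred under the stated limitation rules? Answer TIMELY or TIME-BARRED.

TIME-BARRED

Under the discovery rule, the claim accrued on 6 August 2015, when Sandoval discovered the injury — not on the 26 September 2013 date of the underlying act.
4 years from 6 August 2015 is 6 August 2019.
Because the written tolling agreement ran from 25 September 2018 to 8 August 2019, the deadline is extended by 317 days to 18 June 2020.
The defendant's absence from the jurisdiction from 25 February 2018 to 25 August 2018 does not toll the period, because no stated rule makes the defendant's absence a tolling event.
None of the other events listed affects the running of the period under the stated rules.
The 25 July 2020 filing falls after the 18 June 2020 deadline; the claim is time-barred.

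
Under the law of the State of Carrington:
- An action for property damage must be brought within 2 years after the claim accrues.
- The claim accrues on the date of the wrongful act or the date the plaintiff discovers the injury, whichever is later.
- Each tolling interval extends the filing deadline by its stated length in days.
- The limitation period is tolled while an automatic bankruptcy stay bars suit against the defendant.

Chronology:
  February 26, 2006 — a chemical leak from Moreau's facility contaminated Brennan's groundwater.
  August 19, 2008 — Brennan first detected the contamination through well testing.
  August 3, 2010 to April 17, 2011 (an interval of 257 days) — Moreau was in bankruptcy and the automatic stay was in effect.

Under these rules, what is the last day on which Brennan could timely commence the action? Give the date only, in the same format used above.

May 3, 2011

The claim accrued on August 19, 2008 — the later of the February 26, 2006 act and the August 19, 2008 discovery.
Adding the 2 years base period to August 19, 2008 gives a deadline of August 19, 2010, before any tolling.
The automatic bankruptcy stay from August 3, 2010 to April 17, 2011 tolled the period for 257 days, extending the deadline to May 3, 2011.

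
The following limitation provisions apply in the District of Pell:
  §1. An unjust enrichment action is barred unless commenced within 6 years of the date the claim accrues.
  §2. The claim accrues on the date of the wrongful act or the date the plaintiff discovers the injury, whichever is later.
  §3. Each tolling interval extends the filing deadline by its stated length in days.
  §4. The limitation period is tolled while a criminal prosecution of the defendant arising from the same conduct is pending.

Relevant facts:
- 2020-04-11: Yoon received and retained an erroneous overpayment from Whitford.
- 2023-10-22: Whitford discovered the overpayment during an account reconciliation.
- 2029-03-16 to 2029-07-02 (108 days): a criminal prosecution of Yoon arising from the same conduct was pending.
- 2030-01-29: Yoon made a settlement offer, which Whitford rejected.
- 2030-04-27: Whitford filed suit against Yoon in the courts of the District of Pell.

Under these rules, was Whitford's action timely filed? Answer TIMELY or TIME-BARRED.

TIME-BARRED

Because discovery on 2023-10-22 post-dates the 2020-04-11 act, accrual under the later-of rule falls on 2023-10-22.
The untolled deadline — 6 years after 2023-10-22 — is 2029-10-22.
The period was tolled for 108 days by the pending criminal prosecution (2029-03-16 to 2029-07-02), pushing the deadline to 2030-02-07.
None of the other events listed affects the running of the period under the stated rules.
Whitford filed on 2030-04-27, after the 2030-02-07 deadline, so the action is time-barred.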